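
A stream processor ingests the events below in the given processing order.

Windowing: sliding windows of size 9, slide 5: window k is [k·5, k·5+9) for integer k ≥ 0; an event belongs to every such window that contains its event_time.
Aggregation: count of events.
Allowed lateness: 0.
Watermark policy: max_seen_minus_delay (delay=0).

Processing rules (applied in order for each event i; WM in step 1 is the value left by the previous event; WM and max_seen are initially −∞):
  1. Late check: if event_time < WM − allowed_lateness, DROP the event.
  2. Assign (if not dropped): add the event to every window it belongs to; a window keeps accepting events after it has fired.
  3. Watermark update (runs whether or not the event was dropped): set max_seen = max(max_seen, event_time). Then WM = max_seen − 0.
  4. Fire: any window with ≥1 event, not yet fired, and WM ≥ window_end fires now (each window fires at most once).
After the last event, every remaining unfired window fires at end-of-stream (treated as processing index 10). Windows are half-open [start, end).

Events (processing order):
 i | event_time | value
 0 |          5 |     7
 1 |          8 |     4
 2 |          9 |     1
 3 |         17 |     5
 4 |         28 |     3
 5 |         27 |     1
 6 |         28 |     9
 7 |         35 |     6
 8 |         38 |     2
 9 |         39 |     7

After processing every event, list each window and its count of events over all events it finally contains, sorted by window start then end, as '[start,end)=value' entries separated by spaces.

i=0 t=5 v=7: → [5,14),[0,9); WM=5
i=1 t=8 v=4: → [5,14),[0,9); WM=8
i=2 t=9 v=1: → [5,14); WM=9; [0,9) fires=2
i=3 t=17 v=5: → [15,24),[10,19); WM=17; [5,14) fires=3
i=4 t=28 v=3: → [25,34),[20,29); WM=28; [10,19) fires=1 [15,24) fires=1
i=5 t=27 v=1: DROP (t<28-0); WM=28
i=6 t=28 v=9: → [25,34),[20,29); WM=28
i=7 t=35 v=6: → [35,44),[30,39); WM=35; [20,29) fires=2 [25,34) fires=2
i=8 t=38 v=2: → [35,44),[30,39); WM=38
i=9 t=39 v=7: → [35,44); WM=39; [30,39) fires=2

[0,9)=2 [5,14)=3 [10,19)=1 [15,24)=1 [20,29)=2 [25,34)=2 [30,39)=2 [35,44)=3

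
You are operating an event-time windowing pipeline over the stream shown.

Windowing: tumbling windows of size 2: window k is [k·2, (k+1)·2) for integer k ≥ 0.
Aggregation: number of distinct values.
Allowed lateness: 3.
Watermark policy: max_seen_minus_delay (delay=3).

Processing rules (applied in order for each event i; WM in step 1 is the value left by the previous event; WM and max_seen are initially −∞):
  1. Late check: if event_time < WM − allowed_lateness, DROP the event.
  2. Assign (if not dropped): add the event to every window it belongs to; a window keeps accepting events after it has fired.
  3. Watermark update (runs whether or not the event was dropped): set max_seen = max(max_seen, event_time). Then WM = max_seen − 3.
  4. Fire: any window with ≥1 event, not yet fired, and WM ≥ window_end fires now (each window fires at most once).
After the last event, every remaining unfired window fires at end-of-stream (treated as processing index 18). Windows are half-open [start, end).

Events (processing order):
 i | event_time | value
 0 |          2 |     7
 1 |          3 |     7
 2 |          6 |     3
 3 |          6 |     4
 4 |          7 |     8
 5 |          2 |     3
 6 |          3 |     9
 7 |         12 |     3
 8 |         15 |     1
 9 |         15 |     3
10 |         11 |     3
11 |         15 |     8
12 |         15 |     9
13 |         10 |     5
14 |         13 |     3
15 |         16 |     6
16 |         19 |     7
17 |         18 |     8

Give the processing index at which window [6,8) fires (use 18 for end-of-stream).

7

i=0 t=2 v=7: → [2,4); WM=-1
i=1 t=3 v=7: → [2,4); WM=0
i=2 t=6 v=3: → [6,8); WM=3
i=3 t=6 v=4: → [6,8); WM=3
i=4 t=7 v=8: → [6,8); WM=4; [2,4) fires=1
i=5 t=2 v=3: → [2,4); WM=4
i=6 t=3 v=9: → [2,4); WM=4
i=7 t=12 v=3: → [12,14); WM=9; [6,8) fires=3
i=8 t=15 v=1: → [14,16); WM=12
i=9 t=15 v=3: → [14,16); WM=12
i=10 t=11 v=3: → [10,12); WM=12; [10,12) fires=1
i=11 t=15 v=8: → [14,16); WM=12
i=12 t=15 v=9: → [14,16); WM=12
i=13 t=10 v=5: → [10,12); WM=12
i=14 t=13 v=3: → [12,14); WM=12
i=15 t=16 v=6: → [16,18); WM=13
i=16 t=19 v=7: → [18,20); WM=16; [12,14) fires=1 [14,16) fires=4
i=17 t=18 v=8: → [18,20); WM=16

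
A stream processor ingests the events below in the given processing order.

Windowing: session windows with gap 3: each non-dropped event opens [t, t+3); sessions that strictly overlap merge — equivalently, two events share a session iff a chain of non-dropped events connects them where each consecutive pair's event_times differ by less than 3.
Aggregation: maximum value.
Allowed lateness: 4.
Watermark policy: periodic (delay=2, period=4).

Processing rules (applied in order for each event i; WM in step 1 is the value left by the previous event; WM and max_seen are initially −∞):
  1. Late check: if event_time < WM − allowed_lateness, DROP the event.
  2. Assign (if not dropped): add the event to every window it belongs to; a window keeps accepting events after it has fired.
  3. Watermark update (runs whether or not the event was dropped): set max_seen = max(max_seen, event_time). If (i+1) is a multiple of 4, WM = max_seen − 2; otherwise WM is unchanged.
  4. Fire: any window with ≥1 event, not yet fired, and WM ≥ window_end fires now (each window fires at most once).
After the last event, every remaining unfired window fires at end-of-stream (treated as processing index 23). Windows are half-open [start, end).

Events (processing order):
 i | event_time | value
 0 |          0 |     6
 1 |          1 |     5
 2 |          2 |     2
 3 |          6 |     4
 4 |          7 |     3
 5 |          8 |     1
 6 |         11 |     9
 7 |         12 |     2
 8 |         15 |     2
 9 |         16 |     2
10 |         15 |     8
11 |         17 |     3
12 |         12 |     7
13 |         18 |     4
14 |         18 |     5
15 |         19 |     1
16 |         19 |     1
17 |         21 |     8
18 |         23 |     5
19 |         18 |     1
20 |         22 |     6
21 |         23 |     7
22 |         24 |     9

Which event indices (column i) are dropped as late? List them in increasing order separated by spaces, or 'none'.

none

i=0 t=0 v=6: → [0,3); WM=−∞
i=1 t=1 v=5: → [0,4); WM=−∞
i=2 t=2 v=2: → [0,5); WM=−∞
i=3 t=6 v=4: → [6,9); WM=4
i=4 t=7 v=3: → [6,10); WM=4
i=5 t=8 v=1: → [6,11); WM=4
i=6 t=11 v=9: → [11,14); WM=4
i=7 t=12 v=2: → [11,15); WM=10
i=8 t=15 v=2: → [15,18); WM=10
i=9 t=16 v=2: → [15,19); WM=10
i=10 t=15 v=8: → [15,19); WM=10
i=11 t=17 v=3: → [15,20); WM=15
i=12 t=12 v=7: → [11,15); WM=15
i=13 t=18 v=4: → [15,21); WM=15
i=14 t=18 v=5: → [15,21); WM=15
i=15 t=19 v=1: → [15,22); WM=17
i=16 t=19 v=1: → [15,22); WM=17
i=17 t=21 v=8: → [15,24); WM=17
i=18 t=23 v=5: → [15,26); WM=17
i=19 t=18 v=1: → [15,26); WM=21
i=20 t=22 v=6: → [15,26); WM=21
i=21 t=23 v=7: → [15,26); WM=21
i=22 t=24 v=9: → [15,27); WM=21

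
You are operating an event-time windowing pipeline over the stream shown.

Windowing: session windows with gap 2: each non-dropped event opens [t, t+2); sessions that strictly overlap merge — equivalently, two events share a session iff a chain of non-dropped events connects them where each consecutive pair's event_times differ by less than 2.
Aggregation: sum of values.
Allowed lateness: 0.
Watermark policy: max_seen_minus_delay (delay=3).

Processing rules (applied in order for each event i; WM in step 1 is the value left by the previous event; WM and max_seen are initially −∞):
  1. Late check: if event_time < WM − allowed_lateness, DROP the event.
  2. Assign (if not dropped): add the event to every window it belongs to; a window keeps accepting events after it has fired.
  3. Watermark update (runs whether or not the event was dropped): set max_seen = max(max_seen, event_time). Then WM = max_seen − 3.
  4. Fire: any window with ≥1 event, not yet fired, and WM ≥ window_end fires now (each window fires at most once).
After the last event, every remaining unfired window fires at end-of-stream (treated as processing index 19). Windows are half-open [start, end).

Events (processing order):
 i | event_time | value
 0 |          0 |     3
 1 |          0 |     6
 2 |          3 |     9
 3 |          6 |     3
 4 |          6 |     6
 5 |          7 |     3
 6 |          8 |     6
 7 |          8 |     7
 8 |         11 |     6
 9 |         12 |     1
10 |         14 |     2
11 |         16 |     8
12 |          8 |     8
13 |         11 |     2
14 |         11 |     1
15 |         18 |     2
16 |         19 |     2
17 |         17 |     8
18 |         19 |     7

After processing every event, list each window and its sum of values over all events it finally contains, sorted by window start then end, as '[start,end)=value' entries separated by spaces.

i=0 t=0 v=3: → [0,2); WM=-3
i=1 t=0 v=6: → [0,2); WM=-3
i=2 t=3 v=9: → [3,5); WM=0
i=3 t=6 v=3: → [6,8); WM=3
i=4 t=6 v=6: → [6,8); WM=3
i=5 t=7 v=3: → [6,9); WM=4
i=6 t=8 v=6: → [6,10); WM=5
i=7 t=8 v=7: → [6,10); WM=5
i=8 t=11 v=6: → [11,13); WM=8
i=9 t=12 v=1: → [11,14); WM=9
i=10 t=14 v=2: → [14,16); WM=11
i=11 t=16 v=8: → [16,18); WM=13
i=12 t=8 v=8: DROP (t<13-0); WM=13
i=13 t=11 v=2: DROP (t<13-0); WM=13
i=14 t=11 v=1: DROP (t<13-0); WM=13
i=15 t=18 v=2: → [18,20); WM=15
i=16 t=19 v=2: → [18,21); WM=16
i=17 t=17 v=8: → [16,21); WM=16
i=18 t=19 v=7: → [16,21); WM=16

[0,2)=9 [3,5)=9 [6,10)=25 [11,14)=7 [14,16)=2 [16,21)=27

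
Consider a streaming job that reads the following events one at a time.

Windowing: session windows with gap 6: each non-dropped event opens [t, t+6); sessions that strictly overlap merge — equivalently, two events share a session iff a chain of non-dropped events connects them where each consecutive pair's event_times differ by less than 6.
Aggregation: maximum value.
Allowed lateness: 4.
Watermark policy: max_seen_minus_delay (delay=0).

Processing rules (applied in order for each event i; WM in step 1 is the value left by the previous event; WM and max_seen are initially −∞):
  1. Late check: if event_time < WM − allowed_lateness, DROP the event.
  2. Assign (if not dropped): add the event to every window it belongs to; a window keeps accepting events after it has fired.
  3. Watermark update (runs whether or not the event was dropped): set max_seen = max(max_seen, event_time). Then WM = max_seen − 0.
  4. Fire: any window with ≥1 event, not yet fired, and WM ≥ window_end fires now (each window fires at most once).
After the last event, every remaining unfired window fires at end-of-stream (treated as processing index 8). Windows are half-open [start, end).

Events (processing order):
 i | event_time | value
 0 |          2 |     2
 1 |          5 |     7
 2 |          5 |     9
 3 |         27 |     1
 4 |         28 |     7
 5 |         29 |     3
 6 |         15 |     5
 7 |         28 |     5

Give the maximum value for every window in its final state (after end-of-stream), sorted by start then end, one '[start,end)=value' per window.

[2,11)=9 [27,35)=7

i=0 t=2 v=2: → [2,8); WM=2
i=1 t=5 v=7: → [2,11); WM=5
i=2 t=5 v=9: → [2,11); WM=5
i=3 t=27 v=1: → [27,33); WM=27
i=4 t=28 v=7: → [27,34); WM=28
i=5 t=29 v=3: → [27,35); WM=29
i=6 t=15 v=5: DROP (t<29-4); WM=29
i=7 t=28 v=5: → [27,35); WM=29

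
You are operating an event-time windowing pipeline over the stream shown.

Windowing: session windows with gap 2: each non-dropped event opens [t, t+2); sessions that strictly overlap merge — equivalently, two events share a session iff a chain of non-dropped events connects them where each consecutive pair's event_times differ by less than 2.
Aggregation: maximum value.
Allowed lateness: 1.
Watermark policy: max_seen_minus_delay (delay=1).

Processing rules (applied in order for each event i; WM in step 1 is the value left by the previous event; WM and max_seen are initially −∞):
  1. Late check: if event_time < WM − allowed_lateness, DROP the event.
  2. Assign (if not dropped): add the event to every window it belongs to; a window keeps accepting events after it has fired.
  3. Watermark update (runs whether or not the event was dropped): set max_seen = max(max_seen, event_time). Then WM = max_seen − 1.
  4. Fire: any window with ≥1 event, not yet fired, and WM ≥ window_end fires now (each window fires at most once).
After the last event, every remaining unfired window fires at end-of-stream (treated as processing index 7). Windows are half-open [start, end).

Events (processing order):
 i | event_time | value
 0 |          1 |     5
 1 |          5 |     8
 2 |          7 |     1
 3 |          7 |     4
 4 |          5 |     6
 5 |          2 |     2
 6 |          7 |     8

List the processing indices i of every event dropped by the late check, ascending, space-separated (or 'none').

5

i=0 t=1 v=5: → [1,3); WM=0
i=1 t=5 v=8: → [5,7); WM=4
i=2 t=7 v=1: → [7,9); WM=6
i=3 t=7 v=4: → [7,9); WM=6
i=4 t=5 v=6: → [5,7); WM=6
i=5 t=2 v=2: DROP (t<6-1); WM=6
i=6 t=7 v=8: → [7,9); WM=6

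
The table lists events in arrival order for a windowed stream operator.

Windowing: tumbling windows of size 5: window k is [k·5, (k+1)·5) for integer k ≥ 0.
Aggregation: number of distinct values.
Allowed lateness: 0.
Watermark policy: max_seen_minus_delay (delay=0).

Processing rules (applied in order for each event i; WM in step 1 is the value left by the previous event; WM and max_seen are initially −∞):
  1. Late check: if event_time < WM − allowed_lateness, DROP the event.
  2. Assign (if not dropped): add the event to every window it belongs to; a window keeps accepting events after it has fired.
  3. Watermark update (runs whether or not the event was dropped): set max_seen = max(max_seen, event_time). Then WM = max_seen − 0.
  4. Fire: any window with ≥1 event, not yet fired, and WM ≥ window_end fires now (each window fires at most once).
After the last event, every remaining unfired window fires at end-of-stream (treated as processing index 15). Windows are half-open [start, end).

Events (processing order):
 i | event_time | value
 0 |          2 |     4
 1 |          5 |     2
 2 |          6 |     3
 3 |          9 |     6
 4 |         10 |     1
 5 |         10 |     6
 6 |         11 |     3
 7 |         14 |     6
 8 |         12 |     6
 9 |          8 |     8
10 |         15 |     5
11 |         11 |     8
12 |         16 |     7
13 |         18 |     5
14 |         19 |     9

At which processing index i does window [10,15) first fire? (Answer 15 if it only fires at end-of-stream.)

i=0 t=2 v=4: → [0,5); WM=2
i=1 t=5 v=2: → [5,10); WM=5; [0,5) fires=1
i=2 t=6 v=3: → [5,10); WM=6
i=3 t=9 v=6: → [5,10); WM=9
i=4 t=10 v=1: → [10,15); WM=10; [5,10) fires=3
i=5 t=10 v=6: → [10,15); WM=10
i=6 t=11 v=3: → [10,15); WM=11
i=7 t=14 v=6: → [10,15); WM=14
i=8 t=12 v=6: DROP (t<14-0); WM=14
i=9 t=8 v=8: DROP (t<14-0); WM=14
i=10 t=15 v=5: → [15,20); WM=15; [10,15) fires=3
i=11 t=11 v=8: DROP (t<15-0); WM=15
i=12 t=16 v=7: → [15,20); WM=16
i=13 t=18 v=5: → [15,20); WM=18
i=14 t=19 v=9: → [15,20); WM=19

10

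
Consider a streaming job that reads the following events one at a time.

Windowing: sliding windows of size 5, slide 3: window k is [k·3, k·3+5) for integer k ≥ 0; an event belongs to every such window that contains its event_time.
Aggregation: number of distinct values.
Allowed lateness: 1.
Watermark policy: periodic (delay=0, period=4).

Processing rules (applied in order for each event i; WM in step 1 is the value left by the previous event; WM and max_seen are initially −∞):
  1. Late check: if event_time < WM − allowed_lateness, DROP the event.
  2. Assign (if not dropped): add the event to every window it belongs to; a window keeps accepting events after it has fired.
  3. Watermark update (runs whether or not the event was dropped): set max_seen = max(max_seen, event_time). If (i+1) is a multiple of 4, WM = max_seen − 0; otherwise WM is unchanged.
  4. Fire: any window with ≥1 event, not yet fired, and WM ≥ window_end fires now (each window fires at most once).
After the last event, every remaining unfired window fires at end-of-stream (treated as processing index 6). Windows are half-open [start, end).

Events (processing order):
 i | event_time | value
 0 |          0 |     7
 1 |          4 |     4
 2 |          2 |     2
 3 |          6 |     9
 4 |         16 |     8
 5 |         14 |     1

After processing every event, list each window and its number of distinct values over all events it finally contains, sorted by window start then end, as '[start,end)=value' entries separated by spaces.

[0,5)=3 [3,8)=2 [6,11)=1 [12,17)=2 [15,20)=1

i=0 t=0 v=7: → [0,5); WM=−∞
i=1 t=4 v=4: → [3,8),[0,5); WM=−∞
i=2 t=2 v=2: → [0,5); WM=−∞
i=3 t=6 v=9: → [6,11),[3,8); WM=6; [0,5) fires=3
i=4 t=16 v=8: → [15,20),[12,17); WM=6
i=5 t=14 v=1: → [12,17); WM=6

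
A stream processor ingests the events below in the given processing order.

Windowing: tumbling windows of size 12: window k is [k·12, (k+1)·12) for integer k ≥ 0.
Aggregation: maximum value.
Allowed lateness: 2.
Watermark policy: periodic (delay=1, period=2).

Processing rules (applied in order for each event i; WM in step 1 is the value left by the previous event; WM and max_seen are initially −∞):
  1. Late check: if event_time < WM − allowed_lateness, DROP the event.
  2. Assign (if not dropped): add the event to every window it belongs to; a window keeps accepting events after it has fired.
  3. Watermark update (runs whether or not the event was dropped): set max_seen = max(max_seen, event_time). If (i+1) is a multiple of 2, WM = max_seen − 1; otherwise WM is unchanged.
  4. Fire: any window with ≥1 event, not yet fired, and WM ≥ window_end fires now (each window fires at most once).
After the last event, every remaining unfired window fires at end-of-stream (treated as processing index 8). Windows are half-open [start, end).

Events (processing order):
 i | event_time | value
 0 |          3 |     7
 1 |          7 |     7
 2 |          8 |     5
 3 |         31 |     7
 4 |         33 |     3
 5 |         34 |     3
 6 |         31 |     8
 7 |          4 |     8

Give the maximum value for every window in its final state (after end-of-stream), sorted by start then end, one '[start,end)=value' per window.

[0,12)=7 [24,36)=8

i=0 t=3 v=7: → [0,12); WM=−∞
i=1 t=7 v=7: → [0,12); WM=6
i=2 t=8 v=5: → [0,12); WM=6
i=3 t=31 v=7: → [24,36); WM=30; [0,12) fires=7
i=4 t=33 v=3: → [24,36); WM=30
i=5 t=34 v=3: → [24,36); WM=33
i=6 t=31 v=8: → [24,36); WM=33
i=7 t=4 v=8: DROP (t<33-2); WM=33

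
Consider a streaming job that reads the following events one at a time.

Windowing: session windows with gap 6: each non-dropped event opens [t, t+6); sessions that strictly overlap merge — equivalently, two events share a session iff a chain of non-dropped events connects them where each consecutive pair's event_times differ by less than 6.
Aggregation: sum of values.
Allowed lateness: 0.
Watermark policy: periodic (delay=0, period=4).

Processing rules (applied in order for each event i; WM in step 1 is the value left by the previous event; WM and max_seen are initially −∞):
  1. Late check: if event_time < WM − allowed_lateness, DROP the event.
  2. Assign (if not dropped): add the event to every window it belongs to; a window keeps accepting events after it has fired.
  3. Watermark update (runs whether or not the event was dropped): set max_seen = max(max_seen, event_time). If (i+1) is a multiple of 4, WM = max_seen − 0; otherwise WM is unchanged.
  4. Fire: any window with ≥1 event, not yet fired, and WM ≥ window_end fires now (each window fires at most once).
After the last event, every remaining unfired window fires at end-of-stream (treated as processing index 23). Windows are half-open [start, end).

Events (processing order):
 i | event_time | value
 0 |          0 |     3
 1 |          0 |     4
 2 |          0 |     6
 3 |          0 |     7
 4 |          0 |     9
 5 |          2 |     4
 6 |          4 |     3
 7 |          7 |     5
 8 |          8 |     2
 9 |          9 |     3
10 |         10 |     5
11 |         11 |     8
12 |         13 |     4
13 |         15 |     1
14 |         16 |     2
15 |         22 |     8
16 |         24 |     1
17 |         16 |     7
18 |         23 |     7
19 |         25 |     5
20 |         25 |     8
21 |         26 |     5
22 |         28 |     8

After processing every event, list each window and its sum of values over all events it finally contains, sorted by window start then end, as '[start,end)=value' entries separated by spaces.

i=0 t=0 v=3: → [0,6); WM=−∞
i=1 t=0 v=4: → [0,6); WM=−∞
i=2 t=0 v=6: → [0,6); WM=−∞
i=3 t=0 v=7: → [0,6); WM=0
i=4 t=0 v=9: → [0,6); WM=0
i=5 t=2 v=4: → [0,8); WM=0
i=6 t=4 v=3: → [0,10); WM=0
i=7 t=7 v=5: → [0,13); WM=7
i=8 t=8 v=2: → [0,14); WM=7
i=9 t=9 v=3: → [0,15); WM=7
i=10 t=10 v=5: → [0,16); WM=7
i=11 t=11 v=8: → [0,17); WM=11
i=12 t=13 v=4: → [0,19); WM=11
i=13 t=15 v=1: → [0,21); WM=11
i=14 t=16 v=2: → [0,22); WM=11
i=15 t=22 v=8: → [22,28); WM=22
i=16 t=24 v=1: → [22,30); WM=22
i=17 t=16 v=7: DROP (t<22-0); WM=22
i=18 t=23 v=7: → [22,30); WM=22
i=19 t=25 v=5: → [22,31); WM=25
i=20 t=25 v=8: → [22,31); WM=25
i=21 t=26 v=5: → [22,32); WM=25
i=22 t=28 v=8: → [22,34); WM=25

[0,22)=66 [22,34)=42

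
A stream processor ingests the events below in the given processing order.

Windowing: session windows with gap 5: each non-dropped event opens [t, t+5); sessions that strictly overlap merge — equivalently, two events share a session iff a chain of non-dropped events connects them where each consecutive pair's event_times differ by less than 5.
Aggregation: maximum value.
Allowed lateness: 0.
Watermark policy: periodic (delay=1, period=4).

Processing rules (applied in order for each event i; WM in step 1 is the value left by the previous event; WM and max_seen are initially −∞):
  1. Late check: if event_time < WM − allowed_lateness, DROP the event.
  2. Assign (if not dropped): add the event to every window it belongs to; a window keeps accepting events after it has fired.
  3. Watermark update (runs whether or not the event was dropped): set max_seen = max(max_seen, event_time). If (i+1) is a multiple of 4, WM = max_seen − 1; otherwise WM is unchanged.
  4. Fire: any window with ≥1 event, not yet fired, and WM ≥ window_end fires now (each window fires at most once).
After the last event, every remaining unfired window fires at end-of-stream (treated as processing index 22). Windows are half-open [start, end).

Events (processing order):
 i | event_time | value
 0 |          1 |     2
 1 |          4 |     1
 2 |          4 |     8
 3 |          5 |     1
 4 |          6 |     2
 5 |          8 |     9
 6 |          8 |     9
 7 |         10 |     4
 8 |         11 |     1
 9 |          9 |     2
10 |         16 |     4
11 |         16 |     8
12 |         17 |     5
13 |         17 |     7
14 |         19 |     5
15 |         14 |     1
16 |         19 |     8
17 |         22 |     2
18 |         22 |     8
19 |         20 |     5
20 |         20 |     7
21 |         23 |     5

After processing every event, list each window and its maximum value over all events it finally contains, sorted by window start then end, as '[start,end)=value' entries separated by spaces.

[1,16)=9 [16,28)=8

i=0 t=1 v=2: → [1,6); WM=−∞
i=1 t=4 v=1: → [1,9); WM=−∞
i=2 t=4 v=8: → [1,9); WM=−∞
i=3 t=5 v=1: → [1,10); WM=4
i=4 t=6 v=2: → [1,11); WM=4
i=5 t=8 v=9: → [1,13); WM=4
i=6 t=8 v=9: → [1,13); WM=4
i=7 t=10 v=4: → [1,15); WM=9
i=8 t=11 v=1: → [1,16); WM=9
i=9 t=9 v=2: → [1,16); WM=9
i=10 t=16 v=4: → [16,21); WM=9
i=11 t=16 v=8: → [16,21); WM=15
i=12 t=17 v=5: → [16,22); WM=15
i=13 t=17 v=7: → [16,22); WM=15
i=14 t=19 v=5: → [16,24); WM=15
i=15 t=14 v=1: DROP (t<15-0); WM=18
i=16 t=19 v=8: → [16,24); WM=18
i=17 t=22 v=2: → [16,27); WM=18
i=18 t=22 v=8: → [16,27); WM=18
i=19 t=20 v=5: → [16,27); WM=21
i=20 t=20 v=7: DROP (t<21-0); WM=21
i=21 t=23 v=5: → [16,28); WM=21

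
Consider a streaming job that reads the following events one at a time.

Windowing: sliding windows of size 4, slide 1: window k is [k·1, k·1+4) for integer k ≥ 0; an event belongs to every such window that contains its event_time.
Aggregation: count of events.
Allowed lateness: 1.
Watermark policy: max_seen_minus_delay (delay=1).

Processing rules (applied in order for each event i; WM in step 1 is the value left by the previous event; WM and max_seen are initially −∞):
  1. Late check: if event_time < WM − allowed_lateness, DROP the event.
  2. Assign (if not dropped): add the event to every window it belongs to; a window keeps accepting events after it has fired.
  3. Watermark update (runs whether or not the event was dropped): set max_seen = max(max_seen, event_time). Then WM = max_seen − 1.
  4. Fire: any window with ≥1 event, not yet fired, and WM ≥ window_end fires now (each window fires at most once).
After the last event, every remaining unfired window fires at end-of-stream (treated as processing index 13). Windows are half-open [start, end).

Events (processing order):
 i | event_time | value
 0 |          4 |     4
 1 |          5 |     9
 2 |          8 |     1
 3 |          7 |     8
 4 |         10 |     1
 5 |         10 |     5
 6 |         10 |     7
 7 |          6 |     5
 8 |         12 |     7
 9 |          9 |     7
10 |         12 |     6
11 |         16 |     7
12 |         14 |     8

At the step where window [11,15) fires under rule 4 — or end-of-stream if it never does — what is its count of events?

2

i=0 t=4 v=4: → [4,8),[3,7),[2,6),[1,5); WM=3
i=1 t=5 v=9: → [5,9),[4,8),[3,7),[2,6); WM=4
i=2 t=8 v=1: → [8,12),[7,11),[6,10),[5,9); WM=7; [1,5) fires=1 [2,6) fires=2 [3,7) fires=2
i=3 t=7 v=8: → [7,11),[6,10),[5,9),[4,8); WM=7
i=4 t=10 v=1: → [10,14),[9,13),[8,12),[7,11); WM=9; [4,8) fires=3 [5,9) fires=3
i=5 t=10 v=5: → [10,14),[9,13),[8,12),[7,11); WM=9
i=6 t=10 v=7: → [10,14),[9,13),[8,12),[7,11); WM=9
i=7 t=6 v=5: DROP (t<9-1); WM=9
i=8 t=12 v=7: → [12,16),[11,15),[10,14),[9,13); WM=11; [6,10) fires=2 [7,11) fires=5
i=9 t=9 v=7: DROP (t<11-1); WM=11
i=10 t=12 v=6: → [12,16),[11,15),[10,14),[9,13); WM=11
i=11 t=16 v=7: → [16,20),[15,19),[14,18),[13,17); WM=15; [8,12) fires=4 [9,13) fires=5 [10,14) fires=5 [11,15) fires=2
i=12 t=14 v=8: → [14,18),[13,17),[12,16),[11,15); WM=15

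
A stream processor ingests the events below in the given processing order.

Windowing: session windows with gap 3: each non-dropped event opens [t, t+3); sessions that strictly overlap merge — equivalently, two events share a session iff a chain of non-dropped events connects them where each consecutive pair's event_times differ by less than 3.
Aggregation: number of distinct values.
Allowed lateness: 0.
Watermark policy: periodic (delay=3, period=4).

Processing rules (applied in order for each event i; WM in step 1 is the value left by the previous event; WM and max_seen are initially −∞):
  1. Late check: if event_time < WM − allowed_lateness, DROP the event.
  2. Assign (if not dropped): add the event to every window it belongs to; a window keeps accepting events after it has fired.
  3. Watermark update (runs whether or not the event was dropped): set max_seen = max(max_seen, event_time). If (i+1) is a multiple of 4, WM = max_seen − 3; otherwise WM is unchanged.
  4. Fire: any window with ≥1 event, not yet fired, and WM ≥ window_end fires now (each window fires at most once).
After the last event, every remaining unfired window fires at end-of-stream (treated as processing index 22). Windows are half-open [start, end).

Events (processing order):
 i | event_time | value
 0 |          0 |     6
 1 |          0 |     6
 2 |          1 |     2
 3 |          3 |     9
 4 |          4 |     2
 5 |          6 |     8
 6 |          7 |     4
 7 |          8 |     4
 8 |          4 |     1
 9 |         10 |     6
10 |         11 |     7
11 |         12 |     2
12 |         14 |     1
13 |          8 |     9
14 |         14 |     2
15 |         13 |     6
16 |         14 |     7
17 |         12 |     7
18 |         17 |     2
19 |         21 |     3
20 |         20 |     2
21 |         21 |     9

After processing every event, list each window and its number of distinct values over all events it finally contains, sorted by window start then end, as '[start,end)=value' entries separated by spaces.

[0,17)=7 [17,20)=1 [20,24)=3

i=0 t=0 v=6: → [0,3); WM=−∞
i=1 t=0 v=6: → [0,3); WM=−∞
i=2 t=1 v=2: → [0,4); WM=−∞
i=3 t=3 v=9: → [0,6); WM=0
i=4 t=4 v=2: → [0,7); WM=0
i=5 t=6 v=8: → [0,9); WM=0
i=6 t=7 v=4: → [0,10); WM=0
i=7 t=8 v=4: → [0,11); WM=5
i=8 t=4 v=1: DROP (t<5-0); WM=5
i=9 t=10 v=6: → [0,13); WM=5
i=10 t=11 v=7: → [0,14); WM=5
i=11 t=12 v=2: → [0,15); WM=9
i=12 t=14 v=1: → [0,17); WM=9
i=13 t=8 v=9: DROP (t<9-0); WM=9
i=14 t=14 v=2: → [0,17); WM=9
i=15 t=13 v=6: → [0,17); WM=11
i=16 t=14 v=7: → [0,17); WM=11
i=17 t=12 v=7: → [0,17); WM=11
i=18 t=17 v=2: → [17,20); WM=11
i=19 t=21 v=3: → [21,24); WM=18
i=20 t=20 v=2: → [20,24); WM=18
i=21 t=21 v=9: → [20,24); WM=18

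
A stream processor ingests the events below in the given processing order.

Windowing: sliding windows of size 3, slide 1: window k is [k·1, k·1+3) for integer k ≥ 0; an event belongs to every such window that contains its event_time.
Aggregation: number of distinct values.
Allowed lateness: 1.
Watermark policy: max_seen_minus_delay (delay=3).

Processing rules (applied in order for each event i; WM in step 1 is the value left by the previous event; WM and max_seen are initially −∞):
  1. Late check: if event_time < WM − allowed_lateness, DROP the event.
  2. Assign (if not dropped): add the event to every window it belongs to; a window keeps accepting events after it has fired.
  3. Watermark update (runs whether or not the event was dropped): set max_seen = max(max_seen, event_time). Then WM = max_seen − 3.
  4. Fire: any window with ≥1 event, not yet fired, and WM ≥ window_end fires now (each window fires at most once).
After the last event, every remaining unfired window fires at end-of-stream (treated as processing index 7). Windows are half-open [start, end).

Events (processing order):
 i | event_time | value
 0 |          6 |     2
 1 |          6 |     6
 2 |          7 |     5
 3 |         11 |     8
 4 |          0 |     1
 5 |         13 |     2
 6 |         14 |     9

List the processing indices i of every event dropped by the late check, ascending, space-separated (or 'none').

4

i=0 t=6 v=2: → [6,9),[5,8),[4,7); WM=3
i=1 t=6 v=6: → [6,9),[5,8),[4,7); WM=3
i=2 t=7 v=5: → [7,10),[6,9),[5,8); WM=4
i=3 t=11 v=8: → [11,14),[10,13),[9,12); WM=8; [4,7) fires=2 [5,8) fires=3
i=4 t=0 v=1: DROP (t<8-1); WM=8
i=5 t=13 v=2: → [13,16),[12,15),[11,14); WM=10; [6,9) fires=3 [7,10) fires=1
i=6 t=14 v=9: → [14,17),[13,16),[12,15); WM=11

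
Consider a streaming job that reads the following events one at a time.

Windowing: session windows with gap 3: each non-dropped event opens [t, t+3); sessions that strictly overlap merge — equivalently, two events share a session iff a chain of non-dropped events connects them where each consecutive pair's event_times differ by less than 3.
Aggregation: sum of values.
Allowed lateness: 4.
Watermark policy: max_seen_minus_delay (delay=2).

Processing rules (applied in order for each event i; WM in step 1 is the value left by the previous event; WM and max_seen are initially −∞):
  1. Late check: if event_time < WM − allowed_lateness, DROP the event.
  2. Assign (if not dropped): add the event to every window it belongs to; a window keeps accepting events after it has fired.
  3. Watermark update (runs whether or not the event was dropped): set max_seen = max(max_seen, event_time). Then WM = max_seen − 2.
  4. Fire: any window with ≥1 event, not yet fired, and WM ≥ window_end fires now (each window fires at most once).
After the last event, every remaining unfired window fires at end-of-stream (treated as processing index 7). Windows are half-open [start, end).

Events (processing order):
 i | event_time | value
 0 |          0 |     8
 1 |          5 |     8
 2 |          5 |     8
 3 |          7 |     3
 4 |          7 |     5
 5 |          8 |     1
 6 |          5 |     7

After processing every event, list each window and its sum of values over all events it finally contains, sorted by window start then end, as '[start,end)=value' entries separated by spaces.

i=0 t=0 v=8: → [0,3); WM=-2
i=1 t=5 v=8: → [5,8); WM=3
i=2 t=5 v=8: → [5,8); WM=3
i=3 t=7 v=3: → [5,10); WM=5
i=4 t=7 v=5: → [5,10); WM=5
i=5 t=8 v=1: → [5,11); WM=6
i=6 t=5 v=7: → [5,11); WM=6

[0,3)=8 [5,11)=32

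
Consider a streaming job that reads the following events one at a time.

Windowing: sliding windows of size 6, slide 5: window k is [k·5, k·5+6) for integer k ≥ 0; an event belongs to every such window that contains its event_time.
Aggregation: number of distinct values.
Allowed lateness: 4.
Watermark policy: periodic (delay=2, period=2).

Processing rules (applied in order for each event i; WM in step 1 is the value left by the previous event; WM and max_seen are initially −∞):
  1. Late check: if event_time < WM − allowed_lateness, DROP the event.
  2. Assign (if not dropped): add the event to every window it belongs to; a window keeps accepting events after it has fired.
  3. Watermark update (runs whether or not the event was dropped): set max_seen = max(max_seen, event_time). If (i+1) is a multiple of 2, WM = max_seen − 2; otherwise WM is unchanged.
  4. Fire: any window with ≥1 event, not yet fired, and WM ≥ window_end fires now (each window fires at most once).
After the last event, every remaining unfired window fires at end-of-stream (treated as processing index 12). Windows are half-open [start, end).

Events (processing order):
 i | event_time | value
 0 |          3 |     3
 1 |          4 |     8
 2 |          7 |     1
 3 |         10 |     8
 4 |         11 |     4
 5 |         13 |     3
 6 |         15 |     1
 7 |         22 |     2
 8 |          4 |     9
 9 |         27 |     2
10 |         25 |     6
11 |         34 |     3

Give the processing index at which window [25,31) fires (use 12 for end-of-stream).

11

i=0 t=3 v=3: → [0,6); WM=−∞
i=1 t=4 v=8: → [0,6); WM=2
i=2 t=7 v=1: → [5,11); WM=2
i=3 t=10 v=8: → [10,16),[5,11); WM=8; [0,6) fires=2
i=4 t=11 v=4: → [10,16); WM=8
i=5 t=13 v=3: → [10,16); WM=11; [5,11) fires=2
i=6 t=15 v=1: → [15,21),[10,16); WM=11
i=7 t=22 v=2: → [20,26); WM=20; [10,16) fires=4
i=8 t=4 v=9: DROP (t<20-4); WM=20
i=9 t=27 v=2: → [25,31); WM=25; [15,21) fires=1
i=10 t=25 v=6: → [25,31),[20,26); WM=25
i=11 t=34 v=3: → [30,36); WM=32; [20,26) fires=2 [25,31) fires=2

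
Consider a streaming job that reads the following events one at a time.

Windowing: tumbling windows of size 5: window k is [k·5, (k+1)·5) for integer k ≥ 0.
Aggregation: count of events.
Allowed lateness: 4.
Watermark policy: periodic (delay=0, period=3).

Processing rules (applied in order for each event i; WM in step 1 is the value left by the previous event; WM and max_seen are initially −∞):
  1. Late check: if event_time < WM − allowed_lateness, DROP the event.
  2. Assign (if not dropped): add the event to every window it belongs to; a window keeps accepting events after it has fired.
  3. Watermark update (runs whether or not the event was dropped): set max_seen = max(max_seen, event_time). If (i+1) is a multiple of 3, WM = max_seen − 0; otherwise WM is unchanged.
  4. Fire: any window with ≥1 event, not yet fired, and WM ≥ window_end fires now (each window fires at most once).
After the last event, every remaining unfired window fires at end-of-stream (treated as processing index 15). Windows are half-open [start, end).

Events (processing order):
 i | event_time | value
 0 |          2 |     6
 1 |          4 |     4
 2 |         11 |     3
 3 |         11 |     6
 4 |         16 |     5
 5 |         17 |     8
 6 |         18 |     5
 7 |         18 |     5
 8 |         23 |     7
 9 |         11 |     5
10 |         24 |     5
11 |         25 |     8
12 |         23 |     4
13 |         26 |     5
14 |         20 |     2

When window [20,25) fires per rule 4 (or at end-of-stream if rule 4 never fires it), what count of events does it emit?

i=0 t=2 v=6: → [0,5); WM=−∞
i=1 t=4 v=4: → [0,5); WM=−∞
i=2 t=11 v=3: → [10,15); WM=11; [0,5) fires=2
i=3 t=11 v=6: → [10,15); WM=11
i=4 t=16 v=5: → [15,20); WM=11
i=5 t=17 v=8: → [15,20); WM=17; [10,15) fires=2
i=6 t=18 v=5: → [15,20); WM=17
i=7 t=18 v=5: → [15,20); WM=17
i=8 t=23 v=7: → [20,25); WM=23; [15,20) fires=4
i=9 t=11 v=5: DROP (t<23-4); WM=23
i=10 t=24 v=5: → [20,25); WM=23
i=11 t=25 v=8: → [25,30); WM=25; [20,25) fires=2
i=12 t=23 v=4: → [20,25); WM=25
i=13 t=26 v=5: → [25,30); WM=25
i=14 t=20 v=2: DROP (t<25-4); WM=26

2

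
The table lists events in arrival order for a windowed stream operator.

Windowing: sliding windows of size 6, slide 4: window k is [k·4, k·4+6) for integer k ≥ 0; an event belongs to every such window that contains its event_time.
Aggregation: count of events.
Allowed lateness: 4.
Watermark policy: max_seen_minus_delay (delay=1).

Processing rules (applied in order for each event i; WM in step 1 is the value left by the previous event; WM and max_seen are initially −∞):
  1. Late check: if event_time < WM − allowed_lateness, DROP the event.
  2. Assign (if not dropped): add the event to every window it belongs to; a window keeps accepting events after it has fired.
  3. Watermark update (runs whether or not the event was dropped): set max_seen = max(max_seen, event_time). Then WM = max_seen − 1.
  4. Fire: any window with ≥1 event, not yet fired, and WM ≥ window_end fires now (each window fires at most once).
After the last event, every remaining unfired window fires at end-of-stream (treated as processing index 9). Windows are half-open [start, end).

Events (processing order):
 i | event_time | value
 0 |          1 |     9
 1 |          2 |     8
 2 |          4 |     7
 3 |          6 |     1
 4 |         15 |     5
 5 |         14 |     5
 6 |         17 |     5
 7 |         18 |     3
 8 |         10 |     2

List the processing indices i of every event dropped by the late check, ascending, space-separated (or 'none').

i=0 t=1 v=9: → [0,6); WM=0
i=1 t=2 v=8: → [0,6); WM=1
i=2 t=4 v=7: → [4,10),[0,6); WM=3
i=3 t=6 v=1: → [4,10); WM=5
i=4 t=15 v=5: → [12,18); WM=14; [0,6) fires=3 [4,10) fires=2
i=5 t=14 v=5: → [12,18); WM=14
i=6 t=17 v=5: → [16,22),[12,18); WM=16
i=7 t=18 v=3: → [16,22); WM=17
i=8 t=10 v=2: DROP (t<17-4); WM=17

8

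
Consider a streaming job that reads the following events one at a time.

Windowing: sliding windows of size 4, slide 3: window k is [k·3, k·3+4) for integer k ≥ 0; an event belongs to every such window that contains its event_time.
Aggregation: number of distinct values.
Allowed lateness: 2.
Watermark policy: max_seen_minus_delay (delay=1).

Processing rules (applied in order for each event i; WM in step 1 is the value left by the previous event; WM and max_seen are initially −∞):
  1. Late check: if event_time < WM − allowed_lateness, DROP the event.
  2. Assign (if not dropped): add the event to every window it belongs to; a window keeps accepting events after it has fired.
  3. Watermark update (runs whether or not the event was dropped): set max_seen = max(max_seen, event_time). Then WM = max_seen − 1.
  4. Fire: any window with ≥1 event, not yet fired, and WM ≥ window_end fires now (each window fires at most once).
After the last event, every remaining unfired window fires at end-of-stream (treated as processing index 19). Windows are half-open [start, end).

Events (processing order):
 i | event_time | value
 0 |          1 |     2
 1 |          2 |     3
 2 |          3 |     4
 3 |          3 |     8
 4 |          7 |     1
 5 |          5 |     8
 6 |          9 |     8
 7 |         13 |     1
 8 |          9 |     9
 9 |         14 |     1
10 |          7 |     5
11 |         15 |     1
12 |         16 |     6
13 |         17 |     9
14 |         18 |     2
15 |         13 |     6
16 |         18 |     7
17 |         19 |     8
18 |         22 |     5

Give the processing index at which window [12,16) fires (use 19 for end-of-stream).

13

i=0 t=1 v=2: → [0,4); WM=0
i=1 t=2 v=3: → [0,4); WM=1
i=2 t=3 v=4: → [3,7),[0,4); WM=2
i=3 t=3 v=8: → [3,7),[0,4); WM=2
i=4 t=7 v=1: → [6,10); WM=6; [0,4) fires=4
i=5 t=5 v=8: → [3,7); WM=6
i=6 t=9 v=8: → [9,13),[6,10); WM=8; [3,7) fires=2
i=7 t=13 v=1: → [12,16); WM=12; [6,10) fires=2
i=8 t=9 v=9: DROP (t<12-2); WM=12
i=9 t=14 v=1: → [12,16); WM=13; [9,13) fires=1
i=10 t=7 v=5: DROP (t<13-2); WM=13
i=11 t=15 v=1: → [15,19),[12,16); WM=14
i=12 t=16 v=6: → [15,19); WM=15
i=13 t=17 v=9: → [15,19); WM=16; [12,16) fires=1
i=14 t=18 v=2: → [18,22),[15,19); WM=17
i=15 t=13 v=6: DROP (t<17-2); WM=17
i=16 t=18 v=7: → [18,22),[15,19); WM=17
i=17 t=19 v=8: → [18,22); WM=18
i=18 t=22 v=5: → [21,25); WM=21; [15,19) fires=5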